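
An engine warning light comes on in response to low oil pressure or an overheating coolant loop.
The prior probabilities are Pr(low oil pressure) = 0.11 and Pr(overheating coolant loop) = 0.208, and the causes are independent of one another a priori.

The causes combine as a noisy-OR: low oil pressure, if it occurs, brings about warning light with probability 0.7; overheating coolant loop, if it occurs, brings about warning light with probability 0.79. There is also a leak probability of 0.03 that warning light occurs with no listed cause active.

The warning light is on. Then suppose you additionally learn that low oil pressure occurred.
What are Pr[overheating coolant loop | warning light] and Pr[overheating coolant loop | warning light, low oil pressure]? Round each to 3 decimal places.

Under noisy-OR, P(warning light | causes) = 1 − (1−0.03)·∏(1−qᵢ) over the active causes.
Sum P(warning light|·) weighted by the priors over the 4 (low oil pressure, overheating coolant loop) configurations:
  P(warning light) = 0.03*0.89*0.792 + 0.7963*0.89*0.208 + 0.709*0.11*0.792 + 0.93889*0.11*0.208
        = 0.021146 + 0.147411 + 0.061768 + 0.021482 = 0.251807
Keeping only the overheating coolant loop-present terms gives 0.168893, so
  P(overheating coolant loop | warning light) = 0.168893 / 0.251807 ≈ 0.671

With the extra evidence:
P(warning light | low oil pressure) = 0.709*0.792 + 0.93889*0.208 = 0.561528 + 0.195289 = 0.756817
The overheating coolant loop-present share is 0.93889*0.208 = 0.195289.
Hence the posterior is 0.195289/0.756817 ≈ 0.258.

Pr[overheating coolant loop | warning light] ≈ 0.671; Pr[overheating coolant loop | warning light, low oil pressure] ≈ 0.258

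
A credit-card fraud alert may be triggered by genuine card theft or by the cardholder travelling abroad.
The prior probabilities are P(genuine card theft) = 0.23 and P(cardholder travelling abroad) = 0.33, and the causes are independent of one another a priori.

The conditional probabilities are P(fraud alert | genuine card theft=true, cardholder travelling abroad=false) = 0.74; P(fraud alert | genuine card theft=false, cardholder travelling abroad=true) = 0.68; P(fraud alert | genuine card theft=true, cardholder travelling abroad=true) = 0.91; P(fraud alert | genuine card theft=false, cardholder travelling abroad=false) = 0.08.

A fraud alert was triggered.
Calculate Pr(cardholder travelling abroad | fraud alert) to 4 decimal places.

Pr(cardholder travelling abroad | fraud alert) ≈ 0.6090

For the numerator, keep only cardholder travelling abroad=true terms: 0.172788 + 0.069069 = 0.241857
Denominator P(fraud alert): 0.08*0.77*0.67 + 0.68*0.77*0.33 + 0.74*0.23*0.67 + 0.91*0.23*0.33 = 0.397163
P(cardholder travelling abroad | fraud alert) = 0.241857/0.397163 ≈ 0.6090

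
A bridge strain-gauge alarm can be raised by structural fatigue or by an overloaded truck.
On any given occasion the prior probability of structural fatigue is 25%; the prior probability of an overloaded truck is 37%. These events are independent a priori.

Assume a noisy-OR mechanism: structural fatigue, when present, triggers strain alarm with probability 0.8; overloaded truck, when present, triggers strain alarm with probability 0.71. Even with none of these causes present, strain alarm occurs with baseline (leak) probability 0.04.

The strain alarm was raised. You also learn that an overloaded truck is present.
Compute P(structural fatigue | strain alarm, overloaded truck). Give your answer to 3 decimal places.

P(structural fatigue | strain alarm, overloaded truck) ≈ 0.304

Under noisy-OR, P(strain alarm | causes) = 1 − (1−0.04)·∏(1−qᵢ) over the active causes.
Enumerate both values of structural fatigue and weight by the priors:
  P(strain alarm | overloaded truck) = 0.7216×0.75 + 0.94432×0.25
        = 0.541200 + 0.236080 = 0.777280
Configurations with structural fatigue contribute 0.236080, so
  P(structural fatigue | strain alarm, overloaded truck) = 0.236080 / 0.777280 ≈ 0.304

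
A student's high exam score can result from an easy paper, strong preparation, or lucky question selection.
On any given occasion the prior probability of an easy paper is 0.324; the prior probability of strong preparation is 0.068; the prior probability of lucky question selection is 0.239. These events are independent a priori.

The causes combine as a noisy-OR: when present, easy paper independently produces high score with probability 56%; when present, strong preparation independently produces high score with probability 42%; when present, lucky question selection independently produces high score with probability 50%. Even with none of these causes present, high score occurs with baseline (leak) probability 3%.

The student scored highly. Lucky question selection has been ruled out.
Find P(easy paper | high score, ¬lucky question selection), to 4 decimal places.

P(easy paper | high score, ¬lucky question selection) ≈ 0.8294

Under noisy-OR, P(high score | causes) = 1 − (1−0.03)·∏(1−qᵢ) over the active causes.
P(high score | ¬lucky question selection) = 0.03*0.676*0.932 + 0.4374*0.676*0.068 + 0.5732*0.324*0.932 + 0.752456*0.324*0.068 = 0.018901 + 0.020106 + 0.173088 + 0.016578 = 0.228673
The easy paper-present share is 0.173088 + 0.016578 = 0.189666.
Hence the posterior is 0.189666/0.228673 ≈ 0.8294.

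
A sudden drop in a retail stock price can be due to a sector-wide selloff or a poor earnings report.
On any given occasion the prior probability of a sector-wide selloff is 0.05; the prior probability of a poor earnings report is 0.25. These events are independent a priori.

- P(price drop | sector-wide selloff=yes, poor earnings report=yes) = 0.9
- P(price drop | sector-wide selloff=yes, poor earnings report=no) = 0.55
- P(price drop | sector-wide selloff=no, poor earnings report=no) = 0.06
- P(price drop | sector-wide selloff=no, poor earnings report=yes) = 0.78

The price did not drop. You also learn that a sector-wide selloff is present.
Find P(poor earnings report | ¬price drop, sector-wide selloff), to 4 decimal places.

Numerator (weight on configurations with poor earnings report): 0.1×0.25 = 0.025000
The normalizing constant is 0.45×0.75 + 0.1×0.25 = 0.362500
Posterior = 0.025000 / 0.362500 ≈ 0.0690

P(poor earnings report | ¬price drop, sector-wide selloff) ≈ 0.0690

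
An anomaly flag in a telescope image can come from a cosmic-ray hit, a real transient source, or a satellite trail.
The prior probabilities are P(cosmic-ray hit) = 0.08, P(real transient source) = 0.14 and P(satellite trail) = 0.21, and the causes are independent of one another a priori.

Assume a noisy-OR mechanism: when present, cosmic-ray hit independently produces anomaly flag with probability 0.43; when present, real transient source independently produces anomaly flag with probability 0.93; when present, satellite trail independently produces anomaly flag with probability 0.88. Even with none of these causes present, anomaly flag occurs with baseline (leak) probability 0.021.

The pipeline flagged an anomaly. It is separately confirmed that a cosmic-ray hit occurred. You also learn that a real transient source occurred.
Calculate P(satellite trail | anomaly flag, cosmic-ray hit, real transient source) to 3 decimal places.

Under noisy-OR, P(anomaly flag | causes) = 1 − (1−0.021)·∏(1−qᵢ) over the active causes.
P(anomaly flag | cosmic-ray hit, real transient source) = 0.960938·0.79 + 0.995313·0.21 = 0.759141 + 0.209016 = 0.968157
Restricting to configurations with satellite trail present: 0.995313·0.21 = 0.209016.
So P(satellite trail | anomaly flag, cosmic-ray hit, real transient source) = 0.209016/0.968157 ≈ 0.216.

P(satellite trail | anomaly flag, cosmic-ray hit, real transient source) ≈ 0.216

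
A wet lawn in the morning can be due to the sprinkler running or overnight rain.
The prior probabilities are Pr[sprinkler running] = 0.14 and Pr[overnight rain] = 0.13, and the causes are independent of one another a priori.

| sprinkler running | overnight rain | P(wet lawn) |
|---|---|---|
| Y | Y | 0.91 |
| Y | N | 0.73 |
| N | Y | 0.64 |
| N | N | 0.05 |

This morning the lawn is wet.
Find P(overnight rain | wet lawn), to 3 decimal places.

P(wet lawn) = 0.05*0.86*0.87 + 0.64*0.86*0.13 + 0.73*0.14*0.87 + 0.91*0.14*0.13 = 0.037410 + 0.071552 + 0.088914 + 0.016562 = 0.214438
Restricting to configurations with overnight rain present: 0.071552 + 0.016562 = 0.088114.
P(overnight rain | wet lawn) = 0.088114 / 0.214438 ≈ 0.411

P(overnight rain | wet lawn) ≈ 0.411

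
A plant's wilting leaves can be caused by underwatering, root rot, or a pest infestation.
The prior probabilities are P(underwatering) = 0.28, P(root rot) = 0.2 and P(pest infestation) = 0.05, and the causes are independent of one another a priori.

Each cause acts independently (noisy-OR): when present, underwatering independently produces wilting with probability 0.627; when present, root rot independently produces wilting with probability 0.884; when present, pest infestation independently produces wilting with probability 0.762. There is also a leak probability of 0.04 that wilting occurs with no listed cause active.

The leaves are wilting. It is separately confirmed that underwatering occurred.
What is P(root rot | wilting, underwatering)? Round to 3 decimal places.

Under noisy-OR, P(wilting | causes) = 1 − (1−0.04)·∏(1−qᵢ) over the active causes.
Weight on root rot=true, given the evidence: 0.182108 + 0.009901 = 0.192009
Normalizer over all consistent configurations: 0.64192×0.8×0.95 + 0.914777×0.8×0.05 + 0.958463×0.2×0.95 + 0.990114×0.2×0.05 = 0.716459
Posterior = 0.192009 / 0.716459 ≈ 0.268

P(root rot | wilting, underwatering) ≈ 0.268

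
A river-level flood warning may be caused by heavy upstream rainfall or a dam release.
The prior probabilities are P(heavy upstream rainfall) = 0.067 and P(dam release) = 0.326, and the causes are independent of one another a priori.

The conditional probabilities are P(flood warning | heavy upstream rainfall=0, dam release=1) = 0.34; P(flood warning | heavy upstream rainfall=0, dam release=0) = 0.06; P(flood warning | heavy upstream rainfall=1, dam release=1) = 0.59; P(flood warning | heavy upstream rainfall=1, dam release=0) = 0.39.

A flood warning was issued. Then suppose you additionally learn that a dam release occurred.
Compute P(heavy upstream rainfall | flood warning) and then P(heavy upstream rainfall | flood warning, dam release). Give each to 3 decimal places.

P(heavy upstream rainfall | flood warning) ≈ 0.178; P(heavy upstream rainfall | flood warning, dam release) ≈ 0.111

P(flood warning) = 0.06×0.933×0.674 + 0.34×0.933×0.326 + 0.39×0.067×0.674 + 0.59×0.067×0.326 = 0.037731 + 0.103414 + 0.017612 + 0.012887 = 0.171644
Of this, 0.030499 comes from 0.017612 + 0.012887 (the heavy upstream rainfall=true cases).
Hence the posterior is 0.030499/0.171644 ≈ 0.178.

With the extra evidence:
Weight on heavy upstream rainfall=true, given the evidence: 0.59×0.067 = 0.039530
The normalizing constant is 0.34×0.933 + 0.59×0.067 = 0.356750
Posterior = 0.039530 / 0.356750 ≈ 0.111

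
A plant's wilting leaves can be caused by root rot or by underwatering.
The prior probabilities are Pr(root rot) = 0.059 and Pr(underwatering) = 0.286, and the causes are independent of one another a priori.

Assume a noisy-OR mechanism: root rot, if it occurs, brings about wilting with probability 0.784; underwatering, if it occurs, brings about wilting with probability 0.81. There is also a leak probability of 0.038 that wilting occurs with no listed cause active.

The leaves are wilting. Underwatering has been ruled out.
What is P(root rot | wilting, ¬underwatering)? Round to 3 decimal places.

Under noisy-OR, P(wilting | causes) = 1 − (1−0.038)·∏(1−qᵢ) over the active causes.
Weight on root rot=true, given the evidence: 0.792208*0.059 = 0.046740
Normalizer over all consistent configurations: 0.038*0.941 + 0.792208*0.059 = 0.082498
Posterior = 0.046740 / 0.082498 ≈ 0.567

P(root rot | wilting, ¬underwatering) ≈ 0.567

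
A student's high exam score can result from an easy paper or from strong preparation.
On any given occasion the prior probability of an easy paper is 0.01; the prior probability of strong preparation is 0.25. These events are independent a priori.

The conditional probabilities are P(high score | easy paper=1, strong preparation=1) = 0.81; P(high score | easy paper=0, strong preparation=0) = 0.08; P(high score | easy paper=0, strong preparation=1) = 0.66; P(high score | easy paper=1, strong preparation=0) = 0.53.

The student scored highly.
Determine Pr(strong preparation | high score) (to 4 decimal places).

Pr(strong preparation | high score) ≈ 0.7230

Weight on strong preparation=true, given the evidence: 0.163350 + 0.002025 = 0.165375
Normalizer over all consistent configurations: 0.08×0.99×0.75 + 0.66×0.99×0.25 + 0.53×0.01×0.75 + 0.81×0.01×0.25 = 0.228750
Posterior = 0.165375 / 0.228750 ≈ 0.7230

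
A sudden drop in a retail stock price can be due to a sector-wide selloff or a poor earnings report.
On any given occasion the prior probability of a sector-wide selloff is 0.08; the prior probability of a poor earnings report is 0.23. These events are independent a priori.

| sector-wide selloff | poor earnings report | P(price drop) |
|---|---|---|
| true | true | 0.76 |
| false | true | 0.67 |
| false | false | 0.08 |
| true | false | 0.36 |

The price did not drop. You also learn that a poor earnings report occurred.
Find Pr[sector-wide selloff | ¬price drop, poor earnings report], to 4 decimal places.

Pr[sector-wide selloff | ¬price drop, poor earnings report] ≈ 0.0595

Sum P(¬price drop|·) weighted by the priors over both values of sector-wide selloff:
  P(¬price drop | poor earnings report) = 0.33*0.92 + 0.24*0.08
        = 0.303600 + 0.019200 = 0.322800
The terms with sector-wide selloff present sum to 0.019200, so
  P(sector-wide selloff | ¬price drop, poor earnings report) = 0.019200 / 0.322800 ≈ 0.0595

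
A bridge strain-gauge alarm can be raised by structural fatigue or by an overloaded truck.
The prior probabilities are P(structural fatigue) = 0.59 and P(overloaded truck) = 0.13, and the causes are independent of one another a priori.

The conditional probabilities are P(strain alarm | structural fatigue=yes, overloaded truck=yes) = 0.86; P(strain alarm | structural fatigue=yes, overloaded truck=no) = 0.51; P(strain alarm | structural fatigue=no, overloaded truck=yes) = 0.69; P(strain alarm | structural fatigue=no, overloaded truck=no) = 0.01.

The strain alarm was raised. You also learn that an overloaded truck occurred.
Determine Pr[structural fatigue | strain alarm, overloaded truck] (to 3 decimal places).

Weight on structural fatigue=true, given the evidence: 0.86×0.59 = 0.507400
The normalizing constant is 0.69×0.41 + 0.86×0.59 = 0.790300
P(structural fatigue | strain alarm, overloaded truck) = 0.507400/0.790300 ≈ 0.642

Pr[structural fatigue | strain alarm, overloaded truck] ≈ 0.642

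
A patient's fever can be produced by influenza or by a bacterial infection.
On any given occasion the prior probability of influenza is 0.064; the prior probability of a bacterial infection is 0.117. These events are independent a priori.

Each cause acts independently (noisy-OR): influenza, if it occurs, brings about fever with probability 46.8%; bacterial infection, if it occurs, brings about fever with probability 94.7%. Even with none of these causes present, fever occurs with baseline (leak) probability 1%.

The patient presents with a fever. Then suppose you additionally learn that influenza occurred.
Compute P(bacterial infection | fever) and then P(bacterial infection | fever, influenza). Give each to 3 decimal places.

P(bacterial infection | fever) ≈ 0.760; P(bacterial infection | fever, influenza) ≈ 0.214

Under noisy-OR, P(fever | causes) = 1 − (1−0.01)·∏(1−qᵢ) over the active causes.
Enumerate the 4 (influenza, bacterial infection) configurations and weight by the priors:
  P(fever) = 0.01*0.936*0.883 + 0.94753*0.936*0.117 + 0.47332*0.064*0.883 + 0.972086*0.064*0.117
        = 0.008265 + 0.103766 + 0.026748 + 0.007279 = 0.146058
Keeping only the bacterial infection-present terms gives 0.111045, so
  P(bacterial infection | fever) = 0.111045 / 0.146058 ≈ 0.760

With the extra evidence:
P(fever | influenza) = 0.47332·0.883 + 0.972086·0.117 = 0.417942 + 0.113734 = 0.531676
Restricting to configurations with bacterial infection present: 0.972086·0.117 = 0.113734.
So P(bacterial infection | fever, influenza) = 0.113734/0.531676 ≈ 0.214.
This is intercausal reasoning (explaining away): once influenza accounts for the fever, bacterial infection becomes less likely.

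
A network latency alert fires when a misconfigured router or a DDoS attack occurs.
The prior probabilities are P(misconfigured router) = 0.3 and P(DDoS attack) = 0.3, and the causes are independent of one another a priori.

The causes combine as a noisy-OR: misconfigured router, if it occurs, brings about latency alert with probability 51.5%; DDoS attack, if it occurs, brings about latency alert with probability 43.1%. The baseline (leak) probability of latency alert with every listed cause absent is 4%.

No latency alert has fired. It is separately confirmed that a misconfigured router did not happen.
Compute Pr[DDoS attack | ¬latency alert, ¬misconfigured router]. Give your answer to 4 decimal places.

Under noisy-OR, P(latency alert | causes) = 1 − (1−0.04)·∏(1−qᵢ) over the active causes.
Numerator (weight on configurations with DDoS attack): 0.54624·0.3 = 0.163872
Denominator P(¬latency alert | ¬misconfigured router): 0.96·0.7 + 0.54624·0.3 = 0.835872
P(DDoS attack | ¬latency alert, ¬misconfigured router) = 0.163872/0.835872 ≈ 0.1960

Pr[DDoS attack | ¬latency alert, ¬misconfigured router] ≈ 0.1960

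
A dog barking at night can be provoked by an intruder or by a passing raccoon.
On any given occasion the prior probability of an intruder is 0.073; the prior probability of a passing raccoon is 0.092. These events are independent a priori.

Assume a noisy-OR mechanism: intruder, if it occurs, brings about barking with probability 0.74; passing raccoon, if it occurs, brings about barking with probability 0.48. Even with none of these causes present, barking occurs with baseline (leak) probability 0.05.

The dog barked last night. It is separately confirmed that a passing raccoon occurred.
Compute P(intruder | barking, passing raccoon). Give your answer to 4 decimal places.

P(intruder | barking, passing raccoon) ≈ 0.1194

Under noisy-OR, P(barking | causes) = 1 − (1−0.05)·∏(1−qᵢ) over the active causes.
Numerator (weight on configurations with intruder): 0.87156×0.073 = 0.063624
The normalizing constant is 0.506×0.927 + 0.87156×0.073 = 0.532686
P(intruder | barking, passing raccoon) = 0.063624/0.532686 ≈ 0.1194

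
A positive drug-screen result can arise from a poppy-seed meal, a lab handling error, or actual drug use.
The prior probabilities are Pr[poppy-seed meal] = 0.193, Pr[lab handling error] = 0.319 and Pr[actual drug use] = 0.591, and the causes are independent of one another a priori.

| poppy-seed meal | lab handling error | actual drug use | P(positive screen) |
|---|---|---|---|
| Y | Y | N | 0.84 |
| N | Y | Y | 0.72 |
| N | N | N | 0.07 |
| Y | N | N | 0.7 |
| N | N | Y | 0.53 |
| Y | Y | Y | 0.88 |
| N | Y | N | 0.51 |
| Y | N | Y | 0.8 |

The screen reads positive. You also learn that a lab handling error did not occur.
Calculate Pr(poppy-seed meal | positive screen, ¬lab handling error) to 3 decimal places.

Pr(poppy-seed meal | positive screen, ¬lab handling error) ≈ 0.347

P(positive screen | ¬lab handling error) = 0.07*0.807*0.409 + 0.53*0.807*0.591 + 0.7*0.193*0.409 + 0.8*0.193*0.591 = 0.023104 + 0.252777 + 0.055256 + 0.091250 = 0.422387
Restricting to configurations with poppy-seed meal present: 0.055256 + 0.091250 = 0.146506.
P(poppy-seed meal | positive screen, ¬lab handling error) = 0.146506 / 0.422387 ≈ 0.347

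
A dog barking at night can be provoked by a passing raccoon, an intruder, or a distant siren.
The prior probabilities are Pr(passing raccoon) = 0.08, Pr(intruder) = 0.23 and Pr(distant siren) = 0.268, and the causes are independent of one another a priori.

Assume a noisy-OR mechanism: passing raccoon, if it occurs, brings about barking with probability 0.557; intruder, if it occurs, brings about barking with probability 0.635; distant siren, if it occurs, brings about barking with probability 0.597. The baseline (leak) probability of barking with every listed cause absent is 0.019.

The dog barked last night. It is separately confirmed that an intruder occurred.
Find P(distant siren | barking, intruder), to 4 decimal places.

Under noisy-OR, P(barking | causes) = 1 − (1−0.019)·∏(1−qᵢ) over the active causes.
By total probability over the 4 (passing raccoon, distant siren) configurations:
  P(barking | intruder) = 0.641935·0.92·0.732 + 0.8557·0.92·0.268 + 0.841377·0.08·0.732 + 0.936075·0.08·0.268
        = 0.432305 + 0.210981 + 0.049271 + 0.020069 = 0.712626
The terms with distant siren present sum to 0.231050, so
  P(distant siren | barking, intruder) = 0.231050 / 0.712626 ≈ 0.3242

P(distant siren | barking, intruder) ≈ 0.3242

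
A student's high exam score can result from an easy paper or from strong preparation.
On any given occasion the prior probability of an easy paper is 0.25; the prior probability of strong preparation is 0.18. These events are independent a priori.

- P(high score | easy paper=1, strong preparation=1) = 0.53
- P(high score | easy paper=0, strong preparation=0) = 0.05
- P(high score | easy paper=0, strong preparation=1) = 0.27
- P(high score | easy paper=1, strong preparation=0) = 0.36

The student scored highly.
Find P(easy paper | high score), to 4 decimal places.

P(high score) = 0.05*0.75*0.82 + 0.27*0.75*0.18 + 0.36*0.25*0.82 + 0.53*0.25*0.18 = 0.030750 + 0.036450 + 0.073800 + 0.023850 = 0.164850
Of this, 0.097650 comes from 0.073800 + 0.023850 (the easy paper=true cases).
P(easy paper | high score) = 0.097650 / 0.164850 ≈ 0.5924

P(easy paper | high score) ≈ 0.5924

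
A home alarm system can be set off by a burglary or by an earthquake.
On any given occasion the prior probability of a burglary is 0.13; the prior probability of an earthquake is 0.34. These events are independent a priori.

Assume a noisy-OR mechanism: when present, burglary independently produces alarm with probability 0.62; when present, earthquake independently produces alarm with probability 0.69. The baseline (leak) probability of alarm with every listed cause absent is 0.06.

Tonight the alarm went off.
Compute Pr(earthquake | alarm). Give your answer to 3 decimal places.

Pr(earthquake | alarm) ≈ 0.735

Under noisy-OR, P(alarm | causes) = 1 − (1−0.06)·∏(1−qᵢ) over the active causes.
Weight on earthquake=true, given the evidence: 0.209604 + 0.039306 = 0.248910
Denominator P(alarm): 0.06·0.87·0.66 + 0.7086·0.87·0.34 + 0.6428·0.13·0.66 + 0.889268·0.13·0.34 = 0.338514
Posterior = 0.248910 / 0.338514 ≈ 0.735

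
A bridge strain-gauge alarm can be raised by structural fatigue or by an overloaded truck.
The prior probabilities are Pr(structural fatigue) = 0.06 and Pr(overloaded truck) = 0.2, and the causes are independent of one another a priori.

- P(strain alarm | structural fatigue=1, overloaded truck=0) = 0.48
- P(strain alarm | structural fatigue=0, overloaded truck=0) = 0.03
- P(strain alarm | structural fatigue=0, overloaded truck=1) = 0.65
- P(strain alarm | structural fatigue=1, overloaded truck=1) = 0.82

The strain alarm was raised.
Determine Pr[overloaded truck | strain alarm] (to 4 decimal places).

P(strain alarm) = 0.03·0.94·0.8 + 0.65·0.94·0.2 + 0.48·0.06·0.8 + 0.82·0.06·0.2 = 0.022560 + 0.122200 + 0.023040 + 0.009840 = 0.177640
Restricting to configurations with overloaded truck present: 0.122200 + 0.009840 = 0.132040.
P(overloaded truck | strain alarm) = 0.132040 / 0.177640 ≈ 0.7433

Pr[overloaded truck | strain alarm] ≈ 0.7433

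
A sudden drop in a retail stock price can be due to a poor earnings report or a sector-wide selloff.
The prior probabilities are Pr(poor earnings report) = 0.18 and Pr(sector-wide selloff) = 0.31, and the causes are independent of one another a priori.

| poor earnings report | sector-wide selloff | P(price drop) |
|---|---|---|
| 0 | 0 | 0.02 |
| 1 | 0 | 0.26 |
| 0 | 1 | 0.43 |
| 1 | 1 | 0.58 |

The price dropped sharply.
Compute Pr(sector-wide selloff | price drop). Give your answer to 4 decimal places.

Pr(sector-wide selloff | price drop) ≈ 0.7646

Enumerate the 4 (poor earnings report, sector-wide selloff) configurations and weight by the priors:
  P(price drop) = 0.02*0.82*0.69 + 0.43*0.82*0.31 + 0.26*0.18*0.69 + 0.58*0.18*0.31
        = 0.011316 + 0.109306 + 0.032292 + 0.032364 = 0.185278
The terms with sector-wide selloff present sum to 0.141670, so
  P(sector-wide selloff | price drop) = 0.141670 / 0.185278 ≈ 0.7646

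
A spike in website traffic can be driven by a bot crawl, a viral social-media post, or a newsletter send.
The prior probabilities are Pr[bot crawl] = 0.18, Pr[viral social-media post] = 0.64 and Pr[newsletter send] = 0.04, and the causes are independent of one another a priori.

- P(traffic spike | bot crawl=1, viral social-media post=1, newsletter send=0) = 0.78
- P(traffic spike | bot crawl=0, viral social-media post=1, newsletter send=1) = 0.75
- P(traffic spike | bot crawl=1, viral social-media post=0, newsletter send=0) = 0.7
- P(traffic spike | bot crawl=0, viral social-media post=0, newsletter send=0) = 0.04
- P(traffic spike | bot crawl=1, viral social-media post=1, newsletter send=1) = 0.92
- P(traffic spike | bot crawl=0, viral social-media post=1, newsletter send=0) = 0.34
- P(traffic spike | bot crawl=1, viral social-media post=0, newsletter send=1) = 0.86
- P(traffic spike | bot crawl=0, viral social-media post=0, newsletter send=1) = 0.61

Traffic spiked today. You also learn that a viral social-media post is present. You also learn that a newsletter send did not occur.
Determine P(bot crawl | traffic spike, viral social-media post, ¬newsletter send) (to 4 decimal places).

P(bot crawl | traffic spike, viral social-media post, ¬newsletter send) ≈ 0.3349

P(traffic spike | viral social-media post, ¬newsletter send) = 0.34*0.82 + 0.78*0.18 = 0.278800 + 0.140400 = 0.419200
The bot crawl-present share is 0.78*0.18 = 0.140400.
Hence the posterior is 0.140400/0.419200 ≈ 0.3349.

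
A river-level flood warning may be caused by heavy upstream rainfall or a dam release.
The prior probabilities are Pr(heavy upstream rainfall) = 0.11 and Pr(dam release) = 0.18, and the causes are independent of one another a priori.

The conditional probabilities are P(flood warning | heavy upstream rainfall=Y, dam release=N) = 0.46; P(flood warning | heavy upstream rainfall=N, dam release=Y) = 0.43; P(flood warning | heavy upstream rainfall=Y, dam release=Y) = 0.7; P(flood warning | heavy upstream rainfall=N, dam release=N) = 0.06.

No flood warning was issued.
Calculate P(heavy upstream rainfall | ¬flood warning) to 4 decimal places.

P(¬flood warning) = 0.94*0.89*0.82 + 0.57*0.89*0.18 + 0.54*0.11*0.82 + 0.3*0.11*0.18 = 0.686012 + 0.091314 + 0.048708 + 0.005940 = 0.831974
The heavy upstream rainfall-present share is 0.048708 + 0.005940 = 0.054648.
P(heavy upstream rainfall | ¬flood warning) = 0.054648 / 0.831974 ≈ 0.0657

P(heavy upstream rainfall | ¬flood warning) ≈ 0.0657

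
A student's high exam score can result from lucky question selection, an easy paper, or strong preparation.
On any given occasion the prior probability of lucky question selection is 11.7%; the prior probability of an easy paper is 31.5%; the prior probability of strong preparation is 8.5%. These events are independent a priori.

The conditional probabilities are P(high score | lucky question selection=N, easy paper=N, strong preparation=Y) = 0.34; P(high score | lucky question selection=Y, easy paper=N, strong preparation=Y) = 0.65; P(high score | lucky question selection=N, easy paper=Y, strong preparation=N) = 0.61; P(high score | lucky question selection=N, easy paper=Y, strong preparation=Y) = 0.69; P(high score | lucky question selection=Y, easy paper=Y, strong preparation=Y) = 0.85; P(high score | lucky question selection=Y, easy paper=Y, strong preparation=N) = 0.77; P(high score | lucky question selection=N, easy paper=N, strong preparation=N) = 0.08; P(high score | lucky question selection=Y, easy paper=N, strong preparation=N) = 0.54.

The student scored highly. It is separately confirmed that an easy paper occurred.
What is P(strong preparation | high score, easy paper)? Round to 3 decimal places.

Numerator (weight on configurations with strong preparation): 0.051788 + 0.008453 = 0.060241
The normalizing constant is 0.61×0.883×0.915 + 0.69×0.883×0.085 + 0.77×0.117×0.915 + 0.85×0.117×0.085 = 0.635519
Posterior = 0.060241 / 0.635519 ≈ 0.095

P(strong preparation | high score, easy paper) ≈ 0.095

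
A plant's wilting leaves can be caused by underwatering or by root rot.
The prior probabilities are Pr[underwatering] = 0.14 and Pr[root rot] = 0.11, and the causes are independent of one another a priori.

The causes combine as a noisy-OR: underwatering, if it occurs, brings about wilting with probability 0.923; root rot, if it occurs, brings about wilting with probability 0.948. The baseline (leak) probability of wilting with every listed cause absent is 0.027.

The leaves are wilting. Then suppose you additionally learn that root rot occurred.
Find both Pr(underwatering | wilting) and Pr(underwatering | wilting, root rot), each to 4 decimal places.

Under noisy-OR, P(wilting | causes) = 1 − (1−0.027)·∏(1−qᵢ) over the active causes.
For the numerator, keep only underwatering=true terms: 0.115265 + 0.015340 = 0.130605
Denominator P(wilting): 0.027×0.86×0.89 + 0.949404×0.86×0.11 + 0.925079×0.14×0.89 + 0.996104×0.14×0.11 = 0.241085
P(underwatering | wilting) = 0.130605/0.241085 ≈ 0.5417

With the extra evidence:
P(wilting | root rot) = 0.949404*0.86 + 0.996104*0.14 = 0.816487 + 0.139455 = 0.955942
Restricting to configurations with underwatering present: 0.996104*0.14 = 0.139455.
P(underwatering | wilting, root rot) = 0.139455 / 0.955942 ≈ 0.1459
— root rot explains away the evidence for underwatering.

Pr(underwatering | wilting) ≈ 0.5417; Pr(underwatering | wilting, root rot) ≈ 0.1459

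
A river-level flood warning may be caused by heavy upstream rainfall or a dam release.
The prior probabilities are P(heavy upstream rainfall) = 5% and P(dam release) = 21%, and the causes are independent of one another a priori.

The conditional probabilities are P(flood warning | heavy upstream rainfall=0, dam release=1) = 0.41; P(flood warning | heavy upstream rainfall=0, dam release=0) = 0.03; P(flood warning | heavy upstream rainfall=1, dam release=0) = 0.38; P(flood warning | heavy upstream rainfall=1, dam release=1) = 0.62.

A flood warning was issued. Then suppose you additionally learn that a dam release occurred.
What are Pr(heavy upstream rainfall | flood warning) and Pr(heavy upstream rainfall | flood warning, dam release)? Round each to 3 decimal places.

Sum P(flood warning|·) weighted by the priors over the 4 (heavy upstream rainfall, dam release) configurations:
  P(flood warning) = 0.03×0.95×0.79 + 0.41×0.95×0.21 + 0.38×0.05×0.79 + 0.62×0.05×0.21
        = 0.022515 + 0.081795 + 0.015010 + 0.006510 = 0.125830
Configurations with heavy upstream rainfall contribute 0.021520, so
  P(heavy upstream rainfall | flood warning) = 0.021520 / 0.125830 ≈ 0.171

With the extra evidence:
For the numerator, keep only heavy upstream rainfall=true terms: 0.62*0.05 = 0.031000
Normalizer over all consistent configurations: 0.41*0.95 + 0.62*0.05 = 0.420500
Posterior = 0.031000 / 0.420500 ≈ 0.074
This is intercausal reasoning (explaining away): once dam release accounts for the flood warning, heavy upstream rainfall becomes less likely.

Pr(heavy upstream rainfall | flood warning) ≈ 0.171; Pr(heavy upstream rainfall | flood warning, dam release) ≈ 0.074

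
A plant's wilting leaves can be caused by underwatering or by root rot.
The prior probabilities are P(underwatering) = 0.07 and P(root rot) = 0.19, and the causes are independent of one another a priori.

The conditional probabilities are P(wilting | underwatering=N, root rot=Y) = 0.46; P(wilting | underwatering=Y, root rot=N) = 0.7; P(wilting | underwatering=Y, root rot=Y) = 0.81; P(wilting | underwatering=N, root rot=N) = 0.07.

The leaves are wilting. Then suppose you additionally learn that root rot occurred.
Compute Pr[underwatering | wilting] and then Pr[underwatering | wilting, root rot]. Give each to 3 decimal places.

Pr[underwatering | wilting] ≈ 0.274; Pr[underwatering | wilting, root rot] ≈ 0.117

P(wilting) = 0.07×0.93×0.81 + 0.46×0.93×0.19 + 0.7×0.07×0.81 + 0.81×0.07×0.19 = 0.052731 + 0.081282 + 0.039690 + 0.010773 = 0.184476
The underwatering-present share is 0.039690 + 0.010773 = 0.050463.
Hence the posterior is 0.050463/0.184476 ≈ 0.274.

With the extra evidence:
P(wilting | root rot) = 0.46·0.93 + 0.81·0.07 = 0.427800 + 0.056700 = 0.484500
The underwatering-present share is 0.81·0.07 = 0.056700.
So P(underwatering | wilting, root rot) = 0.056700/0.484500 ≈ 0.117.
This is intercausal reasoning (explaining away): once root rot accounts for the wilting, underwatering becomes less likely.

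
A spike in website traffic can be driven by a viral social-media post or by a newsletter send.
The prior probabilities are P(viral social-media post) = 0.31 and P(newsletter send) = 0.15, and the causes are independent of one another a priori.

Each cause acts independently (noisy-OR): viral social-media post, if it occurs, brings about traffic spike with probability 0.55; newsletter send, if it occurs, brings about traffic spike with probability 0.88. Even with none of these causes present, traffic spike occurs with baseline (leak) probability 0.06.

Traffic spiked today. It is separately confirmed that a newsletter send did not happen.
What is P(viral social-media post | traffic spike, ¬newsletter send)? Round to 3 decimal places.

Under noisy-OR, P(traffic spike | causes) = 1 − (1−0.06)·∏(1−qᵢ) over the active causes.
P(traffic spike | ¬newsletter send) = 0.06·0.69 + 0.577·0.31 = 0.041400 + 0.178870 = 0.220270
Restricting to configurations with viral social-media post present: 0.577·0.31 = 0.178870.
So P(viral social-media post | traffic spike, ¬newsletter send) = 0.178870/0.220270 ≈ 0.812.

P(viral social-media post | traffic spike, ¬newsletter send) ≈ 0.812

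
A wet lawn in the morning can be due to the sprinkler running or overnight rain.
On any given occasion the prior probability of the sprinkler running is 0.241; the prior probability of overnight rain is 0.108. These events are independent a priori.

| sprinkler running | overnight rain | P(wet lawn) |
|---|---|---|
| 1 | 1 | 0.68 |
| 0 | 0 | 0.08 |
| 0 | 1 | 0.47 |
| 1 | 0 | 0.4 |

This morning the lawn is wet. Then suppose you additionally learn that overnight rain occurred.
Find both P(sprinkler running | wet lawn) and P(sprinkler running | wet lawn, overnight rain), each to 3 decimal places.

Enumerate the 4 (sprinkler running, overnight rain) configurations and weight by the priors:
  P(wet lawn) = 0.08*0.759*0.892 + 0.47*0.759*0.108 + 0.4*0.241*0.892 + 0.68*0.241*0.108
        = 0.054162 + 0.038527 + 0.085989 + 0.017699 = 0.196377
Keeping only the sprinkler running-present terms gives 0.103688, so
  P(sprinkler running | wet lawn) = 0.103688 / 0.196377 ≈ 0.528

Now condition on the additional information:
Numerator (weight on configurations with sprinkler running): 0.68×0.241 = 0.163880
Normalizer over all consistent configurations: 0.47×0.759 + 0.68×0.241 = 0.520610
P(sprinkler running | wet lawn, overnight rain) = 0.163880/0.520610 ≈ 0.315

P(sprinkler running | wet lawn) ≈ 0.528; P(sprinkler running | wet lawn, overnight rain) ≈ 0.315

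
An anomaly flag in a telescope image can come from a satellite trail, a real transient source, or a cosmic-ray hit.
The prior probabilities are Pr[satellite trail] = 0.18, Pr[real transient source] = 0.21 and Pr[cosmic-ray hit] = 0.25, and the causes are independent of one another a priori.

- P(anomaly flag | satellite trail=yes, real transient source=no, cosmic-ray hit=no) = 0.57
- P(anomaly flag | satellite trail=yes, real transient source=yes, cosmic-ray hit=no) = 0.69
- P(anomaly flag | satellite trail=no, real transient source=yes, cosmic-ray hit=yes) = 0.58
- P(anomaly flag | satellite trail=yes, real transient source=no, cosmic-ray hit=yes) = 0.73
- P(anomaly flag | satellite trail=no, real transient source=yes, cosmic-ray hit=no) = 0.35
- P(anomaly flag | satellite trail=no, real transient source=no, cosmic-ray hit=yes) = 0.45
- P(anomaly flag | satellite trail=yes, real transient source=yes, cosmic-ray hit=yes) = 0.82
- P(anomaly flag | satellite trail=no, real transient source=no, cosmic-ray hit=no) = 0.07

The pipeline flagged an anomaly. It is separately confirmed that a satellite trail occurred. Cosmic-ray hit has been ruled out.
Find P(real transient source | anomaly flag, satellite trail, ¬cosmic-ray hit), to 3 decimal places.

P(real transient source | anomaly flag, satellite trail, ¬cosmic-ray hit) ≈ 0.243

P(anomaly flag | satellite trail, ¬cosmic-ray hit) = 0.57·0.79 + 0.69·0.21 = 0.450300 + 0.144900 = 0.595200
Of this, 0.144900 comes from 0.69·0.21 (the real transient source=true cases).
P(real transient source | anomaly flag, satellite trail, ¬cosmic-ray hit) = 0.144900 / 0.595200 ≈ 0.243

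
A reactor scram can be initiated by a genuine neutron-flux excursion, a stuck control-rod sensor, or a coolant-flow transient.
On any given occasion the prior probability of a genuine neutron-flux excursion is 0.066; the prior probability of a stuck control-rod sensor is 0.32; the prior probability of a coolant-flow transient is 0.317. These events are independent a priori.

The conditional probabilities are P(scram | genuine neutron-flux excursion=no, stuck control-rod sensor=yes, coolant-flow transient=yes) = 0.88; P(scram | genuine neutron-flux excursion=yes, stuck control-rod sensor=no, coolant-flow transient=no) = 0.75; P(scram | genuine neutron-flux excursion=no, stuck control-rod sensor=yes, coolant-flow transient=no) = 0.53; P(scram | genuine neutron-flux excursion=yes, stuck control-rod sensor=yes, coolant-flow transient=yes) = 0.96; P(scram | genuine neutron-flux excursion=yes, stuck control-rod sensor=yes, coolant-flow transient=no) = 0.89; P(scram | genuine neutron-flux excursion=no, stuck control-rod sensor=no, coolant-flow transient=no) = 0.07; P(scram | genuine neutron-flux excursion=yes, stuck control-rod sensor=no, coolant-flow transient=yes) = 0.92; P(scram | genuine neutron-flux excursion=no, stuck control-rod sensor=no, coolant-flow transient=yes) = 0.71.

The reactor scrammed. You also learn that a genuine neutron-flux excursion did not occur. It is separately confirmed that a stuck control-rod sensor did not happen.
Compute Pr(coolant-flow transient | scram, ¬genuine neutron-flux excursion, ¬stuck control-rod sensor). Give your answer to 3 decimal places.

Numerator (weight on configurations with coolant-flow transient): 0.71*0.317 = 0.225070
Normalizer over all consistent configurations: 0.07*0.683 + 0.71*0.317 = 0.272880
Posterior = 0.225070 / 0.272880 ≈ 0.825

Pr(coolant-flow transient | scram, ¬genuine neutron-flux excursion, ¬stuck control-rod sensor) ≈ 0.825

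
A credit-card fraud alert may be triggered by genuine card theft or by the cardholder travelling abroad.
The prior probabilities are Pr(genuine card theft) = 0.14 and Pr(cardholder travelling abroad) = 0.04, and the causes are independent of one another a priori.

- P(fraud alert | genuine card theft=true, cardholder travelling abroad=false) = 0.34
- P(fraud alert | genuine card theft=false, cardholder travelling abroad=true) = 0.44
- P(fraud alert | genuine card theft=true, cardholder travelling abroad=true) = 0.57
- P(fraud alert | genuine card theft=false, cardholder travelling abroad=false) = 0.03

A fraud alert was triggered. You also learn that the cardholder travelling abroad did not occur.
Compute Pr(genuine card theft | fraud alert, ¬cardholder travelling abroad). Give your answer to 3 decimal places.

Pr(genuine card theft | fraud alert, ¬cardholder travelling abroad) ≈ 0.649

For the numerator, keep only genuine card theft=true terms: 0.34×0.14 = 0.047600
The normalizing constant is 0.03×0.86 + 0.34×0.14 = 0.073400
Posterior = 0.047600 / 0.073400 ≈ 0.649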